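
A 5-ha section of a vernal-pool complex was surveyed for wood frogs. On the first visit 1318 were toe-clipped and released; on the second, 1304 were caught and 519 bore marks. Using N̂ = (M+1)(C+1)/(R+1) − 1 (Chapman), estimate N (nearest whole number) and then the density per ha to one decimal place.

density ≈ 661.8 wood frogs per ha

N̂ = 1319·1305/520 − 1 = 1721295/520 − 1 ≈ 3309.2 → 3309
Density = N̂ / area = 3309 / 5 ≈ 661.80 → 661.8 per ha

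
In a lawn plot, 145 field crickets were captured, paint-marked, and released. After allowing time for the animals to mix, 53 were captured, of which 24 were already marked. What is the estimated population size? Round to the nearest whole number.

N = (145 × 53) / 24 = 7685 / 24 ≈ 320.2 → 320

N ≈ 320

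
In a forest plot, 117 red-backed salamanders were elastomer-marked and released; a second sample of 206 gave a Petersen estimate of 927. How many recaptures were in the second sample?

From N = M·C/R: R = M·C / N = 117·206 / 927 = 24102 / 927 = 26.

R = 26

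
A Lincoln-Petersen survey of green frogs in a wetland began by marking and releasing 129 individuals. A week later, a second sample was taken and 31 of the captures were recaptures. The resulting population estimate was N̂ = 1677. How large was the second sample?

C = 403

From N = M·C/R: C = N·R / M = 1677·31 / 129 = 51987 / 129 = 403.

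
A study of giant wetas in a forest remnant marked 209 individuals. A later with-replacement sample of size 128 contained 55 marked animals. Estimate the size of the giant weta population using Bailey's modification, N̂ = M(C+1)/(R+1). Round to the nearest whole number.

N̂ = 209·(128+1)/(55+1) = 209·129/56 = 26961/56 ≈ 481.4 → 481

N ≈ 481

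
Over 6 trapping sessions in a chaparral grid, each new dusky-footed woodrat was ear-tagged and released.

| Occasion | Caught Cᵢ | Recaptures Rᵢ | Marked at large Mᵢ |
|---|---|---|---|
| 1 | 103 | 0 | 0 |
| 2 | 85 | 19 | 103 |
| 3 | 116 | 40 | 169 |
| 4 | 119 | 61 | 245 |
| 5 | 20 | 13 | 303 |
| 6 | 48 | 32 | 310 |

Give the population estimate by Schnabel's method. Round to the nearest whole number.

Σ MᵢCᵢ = 0·103 + 103·85 + 169·116 + 245·119 + 303·20 + 310·48 = 0 + 8755 + 19604 + 29155 + 6060 + 14880 = 78454
Σ Rᵢ = 0 + 19 + 40 + 61 + 13 + 32 = 165
N̂ = 78454 / 165 ≈ 475.48 → 475

N ≈ 475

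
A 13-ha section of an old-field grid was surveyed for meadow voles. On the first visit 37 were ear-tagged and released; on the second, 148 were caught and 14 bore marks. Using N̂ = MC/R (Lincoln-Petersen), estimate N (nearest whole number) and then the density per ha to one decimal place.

density ≈ 30.1 meadow voles per ha

N̂ = 37·148/14 = 5476/14 ≈ 391.1 → 391
Density = N̂ / area = 391 / 13 ≈ 30.08 → 30.1 per ha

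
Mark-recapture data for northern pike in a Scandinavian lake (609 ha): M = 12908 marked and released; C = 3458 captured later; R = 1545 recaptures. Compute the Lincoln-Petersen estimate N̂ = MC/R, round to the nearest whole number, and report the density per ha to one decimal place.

density ≈ 47.4 northern pike per ha

N̂ = 12908·3458/1545 = 44635864/1545 ≈ 28890.5 → 28891
Density = N̂ / area = 28891 / 609 ≈ 47.44 → 47.4 per ha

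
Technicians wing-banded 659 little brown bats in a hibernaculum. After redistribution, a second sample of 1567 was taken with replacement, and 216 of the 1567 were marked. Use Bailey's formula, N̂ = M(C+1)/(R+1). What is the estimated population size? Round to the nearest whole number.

N̂ = 659·(1567+1)/(216+1) = 659·1568/217 = 1033312/217 ≈ 4761.8 → 4762

N ≈ 4762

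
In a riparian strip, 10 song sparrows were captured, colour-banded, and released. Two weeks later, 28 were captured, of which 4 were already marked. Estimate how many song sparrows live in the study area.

If marked individuals mix randomly, R/C ≈ M/N, giving N ≈ M·C/R.
N = (10 × 28) / 4 = 280 / 4 = 70

N = 70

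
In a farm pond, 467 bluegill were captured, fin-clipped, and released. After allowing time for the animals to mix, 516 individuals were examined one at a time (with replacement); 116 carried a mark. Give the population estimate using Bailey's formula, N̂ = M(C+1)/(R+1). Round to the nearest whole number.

N ≈ 2064

N̂ = 467·(516+1)/(116+1) = 467·517/117 = 241439/117 ≈ 2063.6 → 2064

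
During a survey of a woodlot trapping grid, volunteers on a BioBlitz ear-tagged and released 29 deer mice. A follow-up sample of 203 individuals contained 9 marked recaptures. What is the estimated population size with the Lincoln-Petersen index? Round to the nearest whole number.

N ≈ 654

N = (29 × 203) / 9 = 5887 / 9 ≈ 654.1 → 654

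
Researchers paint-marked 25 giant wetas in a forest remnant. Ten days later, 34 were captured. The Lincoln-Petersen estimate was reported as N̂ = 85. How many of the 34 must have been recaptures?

From N = M·C/R: R = M·C / N = 25·34 / 85 = 850 / 85 = 10.

R = 10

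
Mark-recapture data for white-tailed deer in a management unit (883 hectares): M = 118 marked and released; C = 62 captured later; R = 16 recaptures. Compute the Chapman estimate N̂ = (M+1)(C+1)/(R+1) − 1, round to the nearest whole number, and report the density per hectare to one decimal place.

N̂ = 119·63/17 − 1 = 7497/17 − 1 = 440
Density = N̂ / area = 440 / 883 ≈ 0.50 → 0.5 per hectare

density ≈ 0.5 white-tailed deer per hectare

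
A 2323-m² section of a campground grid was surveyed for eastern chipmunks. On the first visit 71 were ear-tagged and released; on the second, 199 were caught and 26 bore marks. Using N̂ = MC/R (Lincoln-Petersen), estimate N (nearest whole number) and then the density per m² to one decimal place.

N̂ = 71·199/26 = 14129/26 ≈ 543.4 → 543
Density = N̂ / area = 543 / 2323 ≈ 0.23 → 0.2 per m²

density ≈ 0.2 eastern chipmunks per m²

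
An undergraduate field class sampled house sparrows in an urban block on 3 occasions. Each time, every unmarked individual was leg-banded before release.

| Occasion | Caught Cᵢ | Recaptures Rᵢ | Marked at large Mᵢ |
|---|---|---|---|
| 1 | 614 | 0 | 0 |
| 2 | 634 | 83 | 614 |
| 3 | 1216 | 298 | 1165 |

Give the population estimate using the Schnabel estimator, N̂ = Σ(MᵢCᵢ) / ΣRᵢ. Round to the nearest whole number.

N ≈ 4740

Σ MᵢCᵢ = 0·614 + 614·634 + 1165·1216 = 0 + 389276 + 1416640 = 1805916
Σ Rᵢ = 0 + 83 + 298 = 381
N̂ = 1805916 / 381 ≈ 4739.9 → 4740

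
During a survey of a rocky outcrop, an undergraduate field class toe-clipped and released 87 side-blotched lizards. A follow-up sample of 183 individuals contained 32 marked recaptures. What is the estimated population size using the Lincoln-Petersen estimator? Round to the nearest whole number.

N ≈ 498

N = (87 × 183) / 32 = 15921 / 32 ≈ 497.5 → 498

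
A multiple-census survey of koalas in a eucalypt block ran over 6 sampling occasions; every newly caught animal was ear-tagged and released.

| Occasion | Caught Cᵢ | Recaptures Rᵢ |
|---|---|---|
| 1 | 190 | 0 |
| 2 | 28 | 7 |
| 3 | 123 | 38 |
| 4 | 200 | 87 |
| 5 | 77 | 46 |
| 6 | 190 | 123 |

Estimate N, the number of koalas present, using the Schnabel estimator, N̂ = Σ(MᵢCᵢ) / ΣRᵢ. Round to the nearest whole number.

N ≈ 683

Marked at large before each occasion: Mᵢ = Σⱼ<ᵢ (Cⱼ − Rⱼ) → M1=0, M2=190, M3=211, M4=296, M5=409, M6=440
Σ MᵢCᵢ = 0·190 + 190·28 + 211·123 + 296·200 + 409·77 + 440·190 = 0 + 5320 + 25953 + 59200 + 31493 + 83600 = 205566
Σ Rᵢ = 0 + 7 + 38 + 87 + 46 + 123 = 301
N̂ = 205566 / 301 ≈ 682.9 → 683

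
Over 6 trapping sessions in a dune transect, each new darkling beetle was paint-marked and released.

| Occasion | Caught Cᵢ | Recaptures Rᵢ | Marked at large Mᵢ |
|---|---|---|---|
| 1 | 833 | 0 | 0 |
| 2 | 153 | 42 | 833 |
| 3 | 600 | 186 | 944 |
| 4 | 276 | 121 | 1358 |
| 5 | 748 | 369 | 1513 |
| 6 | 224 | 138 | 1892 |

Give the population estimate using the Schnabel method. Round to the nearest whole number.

Σ MᵢCᵢ = 0·833 + 833·153 + 944·600 + 1358·276 + 1513·748 + 1892·224 = 0 + 127449 + 566400 + 374808 + 1131724 + 423808 = 2624189
Σ Rᵢ = 0 + 42 + 186 + 121 + 369 + 138 = 856
N̂ = 2624189 / 856 ≈ 3065.6 → 3066

N ≈ 3066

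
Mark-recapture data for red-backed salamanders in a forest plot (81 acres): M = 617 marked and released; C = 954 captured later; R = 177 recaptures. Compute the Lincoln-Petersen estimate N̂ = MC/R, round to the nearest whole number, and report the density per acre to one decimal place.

density ≈ 41.1 red-backed salamanders per acre

N̂ = 617·954/177 = 588618/177 ≈ 3325.5 → 3326
Density = N̂ / area = 3326 / 81 ≈ 41.06 → 41.1 per acre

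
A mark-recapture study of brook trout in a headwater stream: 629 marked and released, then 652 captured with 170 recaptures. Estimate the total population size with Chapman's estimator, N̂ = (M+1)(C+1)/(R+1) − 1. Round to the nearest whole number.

N̂ = (629+1)(652+1)/(170+1) − 1 = 630·653/171 − 1
= 411390/171 − 1 ≈ 2405.8 − 1 ≈ 2404.8 → 2405

N ≈ 2405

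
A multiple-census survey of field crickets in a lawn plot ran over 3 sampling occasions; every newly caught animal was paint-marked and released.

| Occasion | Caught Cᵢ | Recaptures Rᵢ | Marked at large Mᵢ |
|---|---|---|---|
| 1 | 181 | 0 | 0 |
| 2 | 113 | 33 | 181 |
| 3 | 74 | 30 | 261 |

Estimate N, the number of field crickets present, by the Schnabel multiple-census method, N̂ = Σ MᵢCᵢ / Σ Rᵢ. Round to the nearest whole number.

N ≈ 631

Σ MᵢCᵢ = 0·181 + 181·113 + 261·74 = 0 + 20453 + 19314 = 39767
Σ Rᵢ = 0 + 33 + 30 = 63
N̂ = 39767 / 63 ≈ 631.2 → 631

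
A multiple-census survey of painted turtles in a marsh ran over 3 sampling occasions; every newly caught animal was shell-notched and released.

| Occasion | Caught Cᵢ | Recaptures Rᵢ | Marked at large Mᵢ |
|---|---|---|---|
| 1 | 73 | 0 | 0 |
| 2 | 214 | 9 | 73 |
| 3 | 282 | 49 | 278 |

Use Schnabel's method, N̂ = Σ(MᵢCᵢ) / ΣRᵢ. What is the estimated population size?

N = 1621

Σ MᵢCᵢ = 0·73 + 73·214 + 278·282 = 0 + 15622 + 78396 = 94018
Σ Rᵢ = 0 + 9 + 49 = 58
N̂ = 94018 / 58 = 1621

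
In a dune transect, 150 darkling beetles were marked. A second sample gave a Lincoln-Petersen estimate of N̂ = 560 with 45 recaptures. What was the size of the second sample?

C = 168

From N = M·C/R: C = N·R / M = 560·45 / 150 = 25200 / 150 = 168.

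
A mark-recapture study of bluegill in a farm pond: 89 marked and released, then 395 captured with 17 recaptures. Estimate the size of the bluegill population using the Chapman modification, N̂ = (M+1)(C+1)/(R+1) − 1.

N̂ = (89+1)(395+1)/(17+1) − 1 = 90·396/18 − 1
= 35640/18 − 1 = 1980 − 1 = 1979

N = 1979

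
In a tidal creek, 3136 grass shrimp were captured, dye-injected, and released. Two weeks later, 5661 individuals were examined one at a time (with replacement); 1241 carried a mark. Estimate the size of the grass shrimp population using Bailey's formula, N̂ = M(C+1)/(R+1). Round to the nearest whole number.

N ≈ 14,296

N̂ = 3136·(5661+1)/(1241+1) = 3136·5662/1242 = 17756032/1242 ≈ 14296.3 → 14296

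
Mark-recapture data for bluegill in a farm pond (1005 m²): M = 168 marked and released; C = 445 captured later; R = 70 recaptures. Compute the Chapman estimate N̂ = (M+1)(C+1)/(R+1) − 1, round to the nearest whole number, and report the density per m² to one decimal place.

density ≈ 1.1 bluegill per m²

N̂ = 169·446/71 − 1 = 75374/71 − 1 ≈ 1060.6 → 1061
Density = N̂ / area = 1061 / 1005 ≈ 1.06 → 1.1 per m²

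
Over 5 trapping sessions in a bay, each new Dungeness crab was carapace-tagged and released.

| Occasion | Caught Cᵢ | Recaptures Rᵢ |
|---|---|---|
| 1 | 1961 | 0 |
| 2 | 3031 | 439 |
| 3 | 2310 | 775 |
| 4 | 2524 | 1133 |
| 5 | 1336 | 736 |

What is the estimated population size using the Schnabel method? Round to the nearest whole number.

Marked at large before each occasion: Mᵢ = Σⱼ<ᵢ (Cⱼ − Rⱼ) → M1=0, M2=1961, M3=4553, M4=6088, M5=7479
Σ MᵢCᵢ = 0·1961 + 1961·3031 + 4553·2310 + 6088·2524 + 7479·1336 = 0 + 5943791 + 10517430 + 15366112 + 9991944 = 41819277
Σ Rᵢ = 0 + 439 + 775 + 1133 + 736 = 3083
N̂ = 41819277 / 3083 ≈ 13564.48 → 13564

N ≈ 13,564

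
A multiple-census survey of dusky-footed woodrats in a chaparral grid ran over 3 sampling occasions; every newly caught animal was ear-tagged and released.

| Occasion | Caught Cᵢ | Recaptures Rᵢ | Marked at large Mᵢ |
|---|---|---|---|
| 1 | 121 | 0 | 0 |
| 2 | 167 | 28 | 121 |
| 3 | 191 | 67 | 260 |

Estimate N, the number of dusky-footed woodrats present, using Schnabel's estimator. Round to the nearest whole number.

N ≈ 735

Σ MᵢCᵢ = 0·121 + 121·167 + 260·191 = 0 + 20207 + 49660 = 69867
Σ Rᵢ = 0 + 28 + 67 = 95
N̂ = 69867 / 95 ≈ 735.4 → 735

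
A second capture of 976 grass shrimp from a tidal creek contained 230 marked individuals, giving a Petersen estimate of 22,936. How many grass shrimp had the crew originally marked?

From N = M·C/R: M = N·R / C = 22936·230 / 976 = 5275280 / 976 = 5405.

M = 5405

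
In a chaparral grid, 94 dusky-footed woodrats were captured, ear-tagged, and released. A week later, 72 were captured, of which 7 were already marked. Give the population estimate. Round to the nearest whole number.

N ≈ 967

The marked fraction in the recapture sample should equal the marked fraction in the population: 7/72 = 94/N.
N = (94 × 72) / 7 = 6768 / 7 ≈ 966.9 → 967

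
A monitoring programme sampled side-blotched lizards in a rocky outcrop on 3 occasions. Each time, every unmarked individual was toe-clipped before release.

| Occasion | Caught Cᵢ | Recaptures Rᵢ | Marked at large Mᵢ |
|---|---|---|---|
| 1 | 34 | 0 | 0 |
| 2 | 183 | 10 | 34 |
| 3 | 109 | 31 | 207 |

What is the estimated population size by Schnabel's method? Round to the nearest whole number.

Σ MᵢCᵢ = 0·34 + 34·183 + 207·109 = 0 + 6222 + 22563 = 28785
Σ Rᵢ = 0 + 10 + 31 = 41
N̂ = 28785 / 41 ≈ 702.1 → 702

N ≈ 702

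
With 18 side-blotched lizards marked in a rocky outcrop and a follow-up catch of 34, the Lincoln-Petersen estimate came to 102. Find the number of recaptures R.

From N = M·C/R: R = M·C / N = 18·34 / 102 = 612 / 102 = 6.

R = 6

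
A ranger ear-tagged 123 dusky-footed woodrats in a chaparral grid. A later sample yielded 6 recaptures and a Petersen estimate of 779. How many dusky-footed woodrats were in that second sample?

From N = M·C/R: C = N·R / M = 779·6 / 123 = 4674 / 123 = 38.

C = 38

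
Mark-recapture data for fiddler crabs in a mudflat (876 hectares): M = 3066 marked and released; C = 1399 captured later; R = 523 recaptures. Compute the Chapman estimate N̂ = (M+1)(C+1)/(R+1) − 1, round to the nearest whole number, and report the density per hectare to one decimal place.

density ≈ 9.4 fiddler crabs per hectare

N̂ = 3067·1400/524 − 1 = 4293800/524 − 1 ≈ 8193.3 → 8193
Density = N̂ / area = 8193 / 876 ≈ 9.35 → 9.4 per hectare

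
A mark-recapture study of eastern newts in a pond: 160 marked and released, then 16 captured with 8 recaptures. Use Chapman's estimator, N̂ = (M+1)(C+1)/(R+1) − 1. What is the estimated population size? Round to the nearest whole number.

N̂ = (160+1)(16+1)/(8+1) − 1 = 161·17/9 − 1
= 2737/9 − 1 ≈ 304.1 − 1 ≈ 303.1 → 303

N ≈ 303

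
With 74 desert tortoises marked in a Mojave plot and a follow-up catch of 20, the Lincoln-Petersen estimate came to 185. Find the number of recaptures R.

R = 8

From N = M·C/R: R = M·C / N = 74·20 / 185 = 1480 / 185 = 8.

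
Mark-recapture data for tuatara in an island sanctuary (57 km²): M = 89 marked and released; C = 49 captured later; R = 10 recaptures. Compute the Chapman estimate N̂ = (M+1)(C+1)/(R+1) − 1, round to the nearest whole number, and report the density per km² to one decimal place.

density ≈ 7.2 tuatara per km²

N̂ = 90·50/11 − 1 = 4500/11 − 1 ≈ 408.1 → 408
Density = N̂ / area = 408 / 57 ≈ 7.16 → 7.2 per km²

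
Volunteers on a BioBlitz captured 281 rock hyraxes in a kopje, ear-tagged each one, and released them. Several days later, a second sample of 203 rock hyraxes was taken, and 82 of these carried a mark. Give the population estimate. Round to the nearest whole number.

N ≈ 696

If marked individuals mix randomly, R/C ≈ M/N, giving N ≈ M·C/R.
N = (281 × 203) / 82 = 57043 / 82 ≈ 695.6 → 696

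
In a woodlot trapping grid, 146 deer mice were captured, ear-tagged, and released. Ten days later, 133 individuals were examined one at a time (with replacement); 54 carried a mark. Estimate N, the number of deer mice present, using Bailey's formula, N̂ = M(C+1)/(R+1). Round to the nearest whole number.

N ≈ 356

N̂ = 146·(133+1)/(54+1) = 146·134/55 = 19564/55 ≈ 355.7 → 356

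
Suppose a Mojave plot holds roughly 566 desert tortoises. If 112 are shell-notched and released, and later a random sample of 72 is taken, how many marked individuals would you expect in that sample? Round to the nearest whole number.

expected recaptures ≈ 14

The marked fraction of the population is 112/566, so in a sample of 72 expect C·(M/N) marked.
E[R] = 112 × 72 / 566 = 8064 / 566 ≈ 14.2 → 14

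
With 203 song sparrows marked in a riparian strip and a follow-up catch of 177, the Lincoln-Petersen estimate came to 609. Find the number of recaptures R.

R = 59

From N = M·C/R: R = M·C / N = 203·177 / 609 = 35931 / 609 = 59.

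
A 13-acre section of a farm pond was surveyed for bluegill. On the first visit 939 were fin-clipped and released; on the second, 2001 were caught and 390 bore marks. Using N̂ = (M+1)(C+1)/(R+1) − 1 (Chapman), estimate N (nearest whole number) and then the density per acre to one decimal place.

N̂ = 940·2002/391 − 1 = 1881880/391 − 1 ≈ 4812.0 → 4812
Density = N̂ / area = 4812 / 13 ≈ 370.15 → 370.2 per acre

density ≈ 370.2 bluegill per acre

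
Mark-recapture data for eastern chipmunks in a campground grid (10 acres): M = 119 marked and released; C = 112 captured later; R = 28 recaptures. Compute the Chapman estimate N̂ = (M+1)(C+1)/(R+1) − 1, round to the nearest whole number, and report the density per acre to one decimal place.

N̂ = 120·113/29 − 1 = 13560/29 − 1 ≈ 466.6 → 467
Density = N̂ / area = 467 / 10 ≈ 46.70 → 46.7 per acre

density ≈ 46.7 eastern chipmunks per acre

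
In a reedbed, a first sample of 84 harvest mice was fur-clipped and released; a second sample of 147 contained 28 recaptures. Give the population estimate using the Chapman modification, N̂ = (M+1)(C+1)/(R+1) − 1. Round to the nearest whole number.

N̂ = (84+1)(147+1)/(28+1) − 1 = 85·148/29 − 1
= 12580/29 − 1 ≈ 433.8 − 1 ≈ 432.8 → 433

N ≈ 433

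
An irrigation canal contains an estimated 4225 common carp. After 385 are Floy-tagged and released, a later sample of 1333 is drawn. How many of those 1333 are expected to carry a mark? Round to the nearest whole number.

expected recaptures ≈ 121

Expected recaptures E[R] = M·C / N.
E[R] = 385 × 1333 / 4225 = 513205 / 4225 ≈ 121.47 → 121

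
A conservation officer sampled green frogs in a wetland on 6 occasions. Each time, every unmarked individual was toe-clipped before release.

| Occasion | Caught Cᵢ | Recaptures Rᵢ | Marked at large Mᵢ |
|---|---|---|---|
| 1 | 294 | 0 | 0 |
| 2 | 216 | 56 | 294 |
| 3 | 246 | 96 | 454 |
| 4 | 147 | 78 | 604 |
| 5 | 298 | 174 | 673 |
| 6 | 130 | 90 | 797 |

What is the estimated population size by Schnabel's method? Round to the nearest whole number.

Σ MᵢCᵢ = 0·294 + 294·216 + 454·246 + 604·147 + 673·298 + 797·130 = 0 + 63504 + 111684 + 88788 + 200554 + 103610 = 568140
Σ Rᵢ = 0 + 56 + 96 + 78 + 174 + 90 = 494
N̂ = 568140 / 494 ≈ 1150.1 → 1150

N ≈ 1150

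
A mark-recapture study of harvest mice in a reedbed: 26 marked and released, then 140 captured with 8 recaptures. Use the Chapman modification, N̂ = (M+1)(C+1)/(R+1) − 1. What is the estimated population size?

N̂ = (26+1)(140+1)/(8+1) − 1 = 27·141/9 − 1
= 3807/9 − 1 = 423 − 1 = 422

N = 422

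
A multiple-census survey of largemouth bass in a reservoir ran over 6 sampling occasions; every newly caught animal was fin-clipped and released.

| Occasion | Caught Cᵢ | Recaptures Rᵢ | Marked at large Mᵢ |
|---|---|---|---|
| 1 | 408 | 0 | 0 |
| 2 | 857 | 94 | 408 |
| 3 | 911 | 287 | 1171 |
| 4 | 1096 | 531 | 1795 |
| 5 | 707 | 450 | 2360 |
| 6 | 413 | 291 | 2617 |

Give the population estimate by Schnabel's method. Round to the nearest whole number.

Σ MᵢCᵢ = 0·408 + 408·857 + 1171·911 + 1795·1096 + 2360·707 + 2617·413 = 0 + 349656 + 1066781 + 1967320 + 1668520 + 1080821 = 6133098
Σ Rᵢ = 0 + 94 + 287 + 531 + 450 + 291 = 1653
N̂ = 6133098 / 1653 ≈ 3710.3 → 3710

N ≈ 3710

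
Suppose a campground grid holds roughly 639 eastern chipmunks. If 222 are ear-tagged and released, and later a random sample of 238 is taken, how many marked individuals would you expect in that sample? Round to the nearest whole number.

expected recaptures ≈ 83

Expected recaptures E[R] = M·C / N.
E[R] = 222 × 238 / 639 = 52836 / 639 ≈ 82.7 → 83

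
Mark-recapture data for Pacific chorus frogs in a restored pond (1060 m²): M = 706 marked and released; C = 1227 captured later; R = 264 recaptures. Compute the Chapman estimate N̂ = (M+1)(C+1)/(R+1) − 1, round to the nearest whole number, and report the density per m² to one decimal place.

density ≈ 3.1 Pacific chorus frogs per m²

N̂ = 707·1228/265 − 1 = 868196/265 − 1 ≈ 3275.2 → 3275
Density = N̂ / area = 3275 / 1060 ≈ 3.09 → 3.1 per m²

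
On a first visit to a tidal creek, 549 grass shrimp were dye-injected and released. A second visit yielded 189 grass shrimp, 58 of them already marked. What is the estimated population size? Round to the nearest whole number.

N = (549 × 189) / 58 = 103761 / 58 ≈ 1789.0 → 1789

N ≈ 1789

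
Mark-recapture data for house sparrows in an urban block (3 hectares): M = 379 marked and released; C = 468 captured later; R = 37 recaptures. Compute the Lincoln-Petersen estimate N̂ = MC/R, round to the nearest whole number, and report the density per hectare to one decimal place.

N̂ = 379·468/37 = 177372/37 ≈ 4793.8 → 4794
Density = N̂ / area = 4794 / 3 = 1598.0 per hectare

density ≈ 1598.0 house sparrows per hectare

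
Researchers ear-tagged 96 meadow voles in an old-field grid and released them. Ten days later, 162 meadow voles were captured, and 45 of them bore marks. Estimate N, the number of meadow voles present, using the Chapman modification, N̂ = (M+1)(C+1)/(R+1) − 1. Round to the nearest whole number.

N̂ = (96+1)(162+1)/(45+1) − 1 = 97·163/46 − 1
= 15811/46 − 1 ≈ 343.7 − 1 ≈ 342.7 → 343

N ≈ 343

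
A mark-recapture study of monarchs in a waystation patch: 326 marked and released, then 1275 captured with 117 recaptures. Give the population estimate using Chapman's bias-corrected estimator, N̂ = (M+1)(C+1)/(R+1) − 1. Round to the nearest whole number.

N̂ = (326+1)(1275+1)/(117+1) − 1 = 327·1276/118 − 1
= 417252/118 − 1 ≈ 3536.0 − 1 ≈ 3535.0 → 3535

N ≈ 3535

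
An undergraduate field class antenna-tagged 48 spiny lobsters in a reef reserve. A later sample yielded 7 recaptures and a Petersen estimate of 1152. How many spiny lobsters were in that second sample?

From N = M·C/R: C = N·R / M = 1152·7 / 48 = 8064 / 48 = 168.

C = 168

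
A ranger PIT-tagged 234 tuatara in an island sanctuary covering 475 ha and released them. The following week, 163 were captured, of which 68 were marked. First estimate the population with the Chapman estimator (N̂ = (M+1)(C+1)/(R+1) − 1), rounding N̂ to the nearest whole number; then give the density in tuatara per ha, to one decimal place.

N̂ = 235·164/69 − 1 = 38540/69 − 1 ≈ 557.6 → 558
Density = N̂ / area = 558 / 475 ≈ 1.17 → 1.2 per ha

density ≈ 1.2 tuatara per ha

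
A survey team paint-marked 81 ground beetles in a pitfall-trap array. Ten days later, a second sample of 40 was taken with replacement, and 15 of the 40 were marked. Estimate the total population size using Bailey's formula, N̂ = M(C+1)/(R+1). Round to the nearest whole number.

N̂ = 81·(40+1)/(15+1) = 81·41/16 = 3321/16 ≈ 207.6 → 208

N ≈ 208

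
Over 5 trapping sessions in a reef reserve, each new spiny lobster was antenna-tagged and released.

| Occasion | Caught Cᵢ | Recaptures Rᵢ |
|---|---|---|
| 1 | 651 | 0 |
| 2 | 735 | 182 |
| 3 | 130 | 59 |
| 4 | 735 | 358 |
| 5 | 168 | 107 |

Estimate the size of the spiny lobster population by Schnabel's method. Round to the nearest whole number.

N ≈ 2620

Marked at large before each occasion: Mᵢ = Σⱼ<ᵢ (Cⱼ − Rⱼ) → M1=0, M2=651, M3=1204, M4=1275, M5=1652
Σ MᵢCᵢ = 0·651 + 651·735 + 1204·130 + 1275·735 + 1652·168 = 0 + 478485 + 156520 + 937125 + 277536 = 1849666
Σ Rᵢ = 0 + 182 + 59 + 358 + 107 = 706
N̂ = 1849666 / 706 ≈ 2619.9 → 2620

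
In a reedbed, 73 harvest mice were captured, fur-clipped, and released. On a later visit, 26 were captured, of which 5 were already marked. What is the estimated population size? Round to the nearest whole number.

N ≈ 380

N = (73 × 26) / 5 = 1898 / 5 ≈ 379.6 → 380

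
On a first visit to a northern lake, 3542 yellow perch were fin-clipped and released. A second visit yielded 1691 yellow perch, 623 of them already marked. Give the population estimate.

N = (3542 × 1691) / 623 = 5989522 / 623 = 9614

N = 9614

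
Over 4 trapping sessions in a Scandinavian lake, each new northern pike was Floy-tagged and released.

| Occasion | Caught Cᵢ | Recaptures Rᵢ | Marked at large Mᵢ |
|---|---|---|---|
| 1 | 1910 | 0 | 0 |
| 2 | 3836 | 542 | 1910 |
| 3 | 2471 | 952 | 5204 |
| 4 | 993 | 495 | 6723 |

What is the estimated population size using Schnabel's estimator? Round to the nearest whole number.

Σ MᵢCᵢ = 0·1910 + 1910·3836 + 5204·2471 + 6723·993 = 0 + 7326760 + 12859084 + 6675939 = 26861783
Σ Rᵢ = 0 + 542 + 952 + 495 = 1989
N̂ = 26861783 / 1989 ≈ 13505.2 → 13505

N ≈ 13,505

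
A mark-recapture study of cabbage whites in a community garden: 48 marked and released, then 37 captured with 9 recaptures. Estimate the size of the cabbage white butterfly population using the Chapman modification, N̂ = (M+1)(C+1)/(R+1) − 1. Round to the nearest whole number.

N̂ = (48+1)(37+1)/(9+1) − 1 = 49·38/10 − 1
= 1862/10 − 1 ≈ 186.2 − 1 ≈ 185.2 → 185

N ≈ 185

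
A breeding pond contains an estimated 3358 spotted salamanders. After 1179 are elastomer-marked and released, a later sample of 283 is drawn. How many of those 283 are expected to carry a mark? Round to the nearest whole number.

The marked fraction of the population is 1179/3358, so in a sample of 283 expect C·(M/N) marked.
E[R] = 1179 × 283 / 3358 = 333657 / 3358 ≈ 99.4 → 99

expected recaptures ≈ 99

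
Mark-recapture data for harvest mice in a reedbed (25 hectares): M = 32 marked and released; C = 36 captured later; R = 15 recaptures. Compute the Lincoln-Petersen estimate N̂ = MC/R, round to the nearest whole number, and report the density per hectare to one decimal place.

N̂ = 32·36/15 = 1152/15 ≈ 76.8 → 77
Density = N̂ / area = 77 / 25 ≈ 3.08 → 3.1 per hectare

density ≈ 3.1 harvest mice per hectare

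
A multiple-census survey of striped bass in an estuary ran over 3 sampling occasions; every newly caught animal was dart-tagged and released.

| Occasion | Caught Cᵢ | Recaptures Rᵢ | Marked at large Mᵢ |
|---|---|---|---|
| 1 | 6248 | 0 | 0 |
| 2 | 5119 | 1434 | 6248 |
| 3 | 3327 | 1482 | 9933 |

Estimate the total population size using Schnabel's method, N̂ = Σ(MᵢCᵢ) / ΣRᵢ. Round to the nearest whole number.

N ≈ 22,301

Σ MᵢCᵢ = 0·6248 + 6248·5119 + 9933·3327 = 0 + 31983512 + 33047091 = 65030603
Σ Rᵢ = 0 + 1434 + 1482 = 2916
N̂ = 65030603 / 2916 ≈ 22301.3 → 22301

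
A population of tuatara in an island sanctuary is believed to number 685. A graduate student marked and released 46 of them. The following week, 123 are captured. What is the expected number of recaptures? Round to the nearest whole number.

Expected recaptures E[R] = M·C / N.
E[R] = 46 × 123 / 685 = 5658 / 685 ≈ 8.3 → 8

expected recaptures ≈ 8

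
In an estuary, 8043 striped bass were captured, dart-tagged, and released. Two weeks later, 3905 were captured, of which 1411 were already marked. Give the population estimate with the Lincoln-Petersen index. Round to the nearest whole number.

N ≈ 22,259

The marked fraction in the recapture sample should equal the marked fraction in the population: 1411/3905 = 8043/N.
N = (8043 × 3905) / 1411 = 31407915 / 1411 ≈ 22259.3 → 22259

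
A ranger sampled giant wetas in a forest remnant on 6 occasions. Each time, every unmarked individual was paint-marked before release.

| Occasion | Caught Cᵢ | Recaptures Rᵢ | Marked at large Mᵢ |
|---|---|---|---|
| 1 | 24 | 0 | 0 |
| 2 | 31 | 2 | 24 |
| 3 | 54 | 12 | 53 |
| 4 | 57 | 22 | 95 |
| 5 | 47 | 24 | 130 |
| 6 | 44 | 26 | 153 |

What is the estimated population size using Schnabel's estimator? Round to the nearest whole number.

Σ MᵢCᵢ = 0·24 + 24·31 + 53·54 + 95·57 + 130·47 + 153·44 = 0 + 744 + 2862 + 5415 + 6110 + 6732 = 21863
Σ Rᵢ = 0 + 2 + 12 + 22 + 24 + 26 = 86
N̂ = 21863 / 86 ≈ 254.2 → 254

N ≈ 254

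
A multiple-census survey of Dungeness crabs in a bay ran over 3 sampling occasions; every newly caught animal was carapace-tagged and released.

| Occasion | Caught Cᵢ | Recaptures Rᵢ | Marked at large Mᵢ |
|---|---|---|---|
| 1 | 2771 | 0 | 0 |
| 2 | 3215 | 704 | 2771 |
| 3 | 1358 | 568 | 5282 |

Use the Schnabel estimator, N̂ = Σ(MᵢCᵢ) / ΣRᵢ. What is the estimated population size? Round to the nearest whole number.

N ≈ 12,643

Σ MᵢCᵢ = 0·2771 + 2771·3215 + 5282·1358 = 0 + 8908765 + 7172956 = 16081721
Σ Rᵢ = 0 + 704 + 568 = 1272
N̂ = 16081721 / 1272 ≈ 12642.9 → 12643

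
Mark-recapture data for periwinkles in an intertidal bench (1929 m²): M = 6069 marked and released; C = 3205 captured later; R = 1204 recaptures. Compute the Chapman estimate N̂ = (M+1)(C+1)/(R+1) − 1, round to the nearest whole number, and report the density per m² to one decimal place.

N̂ = 6070·3206/1205 − 1 = 19460420/1205 − 1 ≈ 16148.7 → 16149
Density = N̂ / area = 16149 / 1929 ≈ 8.37 → 8.4 per m²

density ≈ 8.4 periwinkles per m²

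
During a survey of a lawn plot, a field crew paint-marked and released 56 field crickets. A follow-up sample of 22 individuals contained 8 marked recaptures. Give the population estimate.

Lincoln-Petersen assumes M/N = R/C, so N = M·C / R.
N = (56 × 22) / 8 = 1232 / 8 = 154

N = 154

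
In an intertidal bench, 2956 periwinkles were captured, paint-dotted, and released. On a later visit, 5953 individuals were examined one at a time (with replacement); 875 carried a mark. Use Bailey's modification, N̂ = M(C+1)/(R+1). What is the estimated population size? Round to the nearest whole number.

N̂ = 2956·(5953+1)/(875+1) = 2956·5954/876 = 17600024/876 ≈ 20091.4 → 20091

N ≈ 20,091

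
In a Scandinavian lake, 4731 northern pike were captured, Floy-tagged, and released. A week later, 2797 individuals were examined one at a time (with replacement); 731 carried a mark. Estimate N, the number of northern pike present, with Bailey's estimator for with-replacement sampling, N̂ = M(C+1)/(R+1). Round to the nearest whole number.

N̂ = 4731·(2797+1)/(731+1) = 4731·2798/732 = 13237338/732 ≈ 18083.8 → 18084

N ≈ 18,084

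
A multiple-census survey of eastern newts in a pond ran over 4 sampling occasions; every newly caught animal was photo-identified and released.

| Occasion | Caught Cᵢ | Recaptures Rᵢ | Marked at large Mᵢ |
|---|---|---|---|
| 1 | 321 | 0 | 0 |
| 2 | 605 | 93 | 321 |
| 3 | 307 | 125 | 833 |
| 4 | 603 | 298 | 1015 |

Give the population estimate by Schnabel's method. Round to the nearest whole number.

N ≈ 2058

Σ MᵢCᵢ = 0·321 + 321·605 + 833·307 + 1015·603 = 0 + 194205 + 255731 + 612045 = 1061981
Σ Rᵢ = 0 + 93 + 125 + 298 = 516
N̂ = 1061981 / 516 ≈ 2058.1 → 2058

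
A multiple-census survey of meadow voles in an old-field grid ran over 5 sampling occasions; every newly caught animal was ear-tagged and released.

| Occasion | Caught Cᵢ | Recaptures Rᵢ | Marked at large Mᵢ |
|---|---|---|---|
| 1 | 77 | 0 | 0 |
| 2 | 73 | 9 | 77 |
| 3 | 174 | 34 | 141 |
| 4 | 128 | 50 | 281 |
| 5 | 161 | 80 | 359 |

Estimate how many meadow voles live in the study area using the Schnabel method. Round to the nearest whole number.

N ≈ 716

Σ MᵢCᵢ = 0·77 + 77·73 + 141·174 + 281·128 + 359·161 = 0 + 5621 + 24534 + 35968 + 57799 = 123922
Σ Rᵢ = 0 + 9 + 34 + 50 + 80 = 173
N̂ = 123922 / 173 ≈ 716.3 → 716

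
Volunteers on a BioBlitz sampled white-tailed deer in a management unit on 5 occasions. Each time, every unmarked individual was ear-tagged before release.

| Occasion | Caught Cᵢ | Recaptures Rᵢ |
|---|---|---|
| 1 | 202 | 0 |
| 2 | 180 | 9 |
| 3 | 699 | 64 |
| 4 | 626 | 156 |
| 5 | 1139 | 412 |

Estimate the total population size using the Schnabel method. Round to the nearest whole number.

Marked at large before each occasion: Mᵢ = Σⱼ<ᵢ (Cⱼ − Rⱼ) → M1=0, M2=202, M3=373, M4=1008, M5=1478
Σ MᵢCᵢ = 0·202 + 202·180 + 373·699 + 1008·626 + 1478·1139 = 0 + 36360 + 260727 + 631008 + 1683442 = 2611537
Σ Rᵢ = 0 + 9 + 64 + 156 + 412 = 641
N̂ = 2611537 / 641 ≈ 4074.2 → 4074

N ≈ 4074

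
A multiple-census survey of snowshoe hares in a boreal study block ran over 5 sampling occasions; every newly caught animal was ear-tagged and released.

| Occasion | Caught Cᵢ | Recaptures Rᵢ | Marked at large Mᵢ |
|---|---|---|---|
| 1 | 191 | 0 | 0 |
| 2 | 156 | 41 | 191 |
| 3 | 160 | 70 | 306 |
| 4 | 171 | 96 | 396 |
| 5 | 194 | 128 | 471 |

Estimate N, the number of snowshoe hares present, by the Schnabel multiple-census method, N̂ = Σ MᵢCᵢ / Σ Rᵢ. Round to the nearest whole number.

N ≈ 710

Σ MᵢCᵢ = 0·191 + 191·156 + 306·160 + 396·171 + 471·194 = 0 + 29796 + 48960 + 67716 + 91374 = 237846
Σ Rᵢ = 0 + 41 + 70 + 96 + 128 = 335
N̂ = 237846 / 335 ≈ 710.0 → 710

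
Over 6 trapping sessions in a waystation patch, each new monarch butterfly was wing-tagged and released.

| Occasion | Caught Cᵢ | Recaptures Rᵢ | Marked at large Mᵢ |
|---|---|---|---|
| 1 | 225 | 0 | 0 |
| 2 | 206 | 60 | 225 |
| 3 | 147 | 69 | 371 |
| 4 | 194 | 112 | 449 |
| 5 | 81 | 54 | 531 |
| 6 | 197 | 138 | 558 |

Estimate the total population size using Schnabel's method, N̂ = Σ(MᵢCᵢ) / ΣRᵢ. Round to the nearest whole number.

N ≈ 787

Σ MᵢCᵢ = 0·225 + 225·206 + 371·147 + 449·194 + 531·81 + 558·197 = 0 + 46350 + 54537 + 87106 + 43011 + 109926 = 340930
Σ Rᵢ = 0 + 60 + 69 + 112 + 54 + 138 = 433
N̂ = 340930 / 433 ≈ 787.4 → 787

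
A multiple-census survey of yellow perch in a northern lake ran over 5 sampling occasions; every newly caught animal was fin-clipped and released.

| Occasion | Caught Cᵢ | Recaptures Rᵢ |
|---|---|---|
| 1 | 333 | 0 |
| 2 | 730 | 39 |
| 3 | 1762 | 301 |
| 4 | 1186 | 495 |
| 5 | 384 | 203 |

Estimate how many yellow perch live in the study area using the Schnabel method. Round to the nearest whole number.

Marked at large before each occasion: Mᵢ = Σⱼ<ᵢ (Cⱼ − Rⱼ) → M1=0, M2=333, M3=1024, M4=2485, M5=3176
Σ MᵢCᵢ = 0·333 + 333·730 + 1024·1762 + 2485·1186 + 3176·384 = 0 + 243090 + 1804288 + 2947210 + 1219584 = 6214172
Σ Rᵢ = 0 + 39 + 301 + 495 + 203 = 1038
N̂ = 6214172 / 1038 ≈ 5986.7 → 5987

N ≈ 5987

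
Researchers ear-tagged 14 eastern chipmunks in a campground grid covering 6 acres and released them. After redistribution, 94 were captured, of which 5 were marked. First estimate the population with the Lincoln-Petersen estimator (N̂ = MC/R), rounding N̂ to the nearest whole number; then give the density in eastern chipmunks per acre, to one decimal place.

N̂ = 14·94/5 = 1316/5 ≈ 263.2 → 263
Density = N̂ / area = 263 / 6 ≈ 43.83 → 43.8 per acre

density ≈ 43.8 eastern chipmunks per acre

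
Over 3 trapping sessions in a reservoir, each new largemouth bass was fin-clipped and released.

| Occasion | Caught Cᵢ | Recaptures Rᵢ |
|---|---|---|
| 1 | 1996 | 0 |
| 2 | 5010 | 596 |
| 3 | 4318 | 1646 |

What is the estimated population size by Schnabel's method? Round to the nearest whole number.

N ≈ 16,806

Marked at large before each occasion: Mᵢ = Σⱼ<ᵢ (Cⱼ − Rⱼ) → M1=0, M2=1996, M3=6410
Σ MᵢCᵢ = 0·1996 + 1996·5010 + 6410·4318 = 0 + 9999960 + 27678380 = 37678340
Σ Rᵢ = 0 + 596 + 1646 = 2242
N̂ = 37678340 / 2242 ≈ 16805.7 → 16806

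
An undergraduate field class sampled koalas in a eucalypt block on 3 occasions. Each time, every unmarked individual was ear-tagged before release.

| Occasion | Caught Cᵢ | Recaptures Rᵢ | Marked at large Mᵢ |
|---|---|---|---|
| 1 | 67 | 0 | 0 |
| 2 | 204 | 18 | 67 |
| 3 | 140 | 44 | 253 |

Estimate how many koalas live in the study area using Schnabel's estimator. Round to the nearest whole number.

N ≈ 792

Σ MᵢCᵢ = 0·67 + 67·204 + 253·140 = 0 + 13668 + 35420 = 49088
Σ Rᵢ = 0 + 18 + 44 = 62
N̂ = 49088 / 62 ≈ 791.7 → 792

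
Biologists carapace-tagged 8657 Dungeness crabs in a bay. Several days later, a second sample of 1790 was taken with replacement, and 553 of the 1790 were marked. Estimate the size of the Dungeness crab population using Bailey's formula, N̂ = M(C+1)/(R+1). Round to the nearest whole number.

N ≈ 27,987

N̂ = 8657·(1790+1)/(553+1) = 8657·1791/554 = 15504687/554 ≈ 27986.8 → 27987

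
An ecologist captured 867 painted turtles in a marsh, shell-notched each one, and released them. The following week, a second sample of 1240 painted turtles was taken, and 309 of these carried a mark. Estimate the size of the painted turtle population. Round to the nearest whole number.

N ≈ 3479

N = (867 × 1240) / 309 = 1075080 / 309 ≈ 3479.2 → 3479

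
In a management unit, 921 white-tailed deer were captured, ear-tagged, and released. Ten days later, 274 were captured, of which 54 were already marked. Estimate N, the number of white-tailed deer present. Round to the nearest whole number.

N = (921 × 274) / 54 = 252354 / 54 ≈ 4673.2 → 4673

N ≈ 4673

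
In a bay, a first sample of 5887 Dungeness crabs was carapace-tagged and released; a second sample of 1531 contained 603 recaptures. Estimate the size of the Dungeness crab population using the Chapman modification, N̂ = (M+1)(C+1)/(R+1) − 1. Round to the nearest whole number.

N̂ = (5887+1)(1531+1)/(603+1) − 1 = 5888·1532/604 − 1
= 9020416/604 − 1 ≈ 14934.46 − 1 ≈ 14933.46 → 14933

N ≈ 14,933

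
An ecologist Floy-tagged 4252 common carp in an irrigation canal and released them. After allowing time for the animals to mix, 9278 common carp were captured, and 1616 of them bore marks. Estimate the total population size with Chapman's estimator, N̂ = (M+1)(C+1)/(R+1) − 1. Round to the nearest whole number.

N ≈ 24,404

N̂ = (4252+1)(9278+1)/(1616+1) − 1 = 4253·9279/1617 − 1
= 39463587/1617 − 1 ≈ 24405.4 − 1 ≈ 24404.4 → 24404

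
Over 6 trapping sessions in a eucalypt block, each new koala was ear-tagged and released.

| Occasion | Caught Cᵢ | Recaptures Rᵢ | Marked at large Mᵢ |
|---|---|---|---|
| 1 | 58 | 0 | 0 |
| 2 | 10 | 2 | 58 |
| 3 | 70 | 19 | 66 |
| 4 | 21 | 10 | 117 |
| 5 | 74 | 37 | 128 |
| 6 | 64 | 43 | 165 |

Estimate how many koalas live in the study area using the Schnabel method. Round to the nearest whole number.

Σ MᵢCᵢ = 0·58 + 58·10 + 66·70 + 117·21 + 128·74 + 165·64 = 0 + 580 + 4620 + 2457 + 9472 + 10560 = 27689
Σ Rᵢ = 0 + 2 + 19 + 10 + 37 + 43 = 111
N̂ = 27689 / 111 ≈ 249.45 → 249

N ≈ 249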